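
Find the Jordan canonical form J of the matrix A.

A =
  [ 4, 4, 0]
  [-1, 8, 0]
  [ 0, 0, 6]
J_2(6) ⊕ J_1(6)

The characteristic polynomial is
  det(x·I − A) = x^3 - 18*x^2 + 108*x - 216 = (x - 6)^3

Eigenvalues and multiplicities (the geometric multiplicity of λ is n − rank(A − λI), which equals the number of Jordan blocks for λ):
  λ = 6: algebraic multiplicity = 3, geometric multiplicity = 2

Determining the block sizes for each eigenvalue:
  λ = 6: 2 blocks summing to 3 forces exactly one block of size 2 and the rest size 1 → block sizes [2, 1]

Assembling the blocks gives a Jordan form
J =
  [6, 1, 0]
  [0, 6, 0]
  [0, 0, 6]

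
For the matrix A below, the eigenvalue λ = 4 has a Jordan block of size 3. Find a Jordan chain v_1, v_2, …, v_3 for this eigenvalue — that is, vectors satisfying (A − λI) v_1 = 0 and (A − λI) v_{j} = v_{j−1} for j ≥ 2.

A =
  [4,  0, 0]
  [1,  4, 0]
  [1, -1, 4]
A Jordan chain for λ = 4 of length 3:
v_1 = (0, 0, -1)ᵀ
v_2 = (0, 1, 1)ᵀ
v_3 = (1, 0, 0)ᵀ

Let N = A − (4)·I. We want v_3 with N^3 v_3 = 0 but N^2 v_3 ≠ 0; then v_{j-1} := N · v_j for j = 3, …, 2.

Pick v_3 = (1, 0, 0)ᵀ.
Then v_2 = N · v_3 = (0, 1, 1)ᵀ.
Then v_1 = N · v_2 = (0, 0, -1)ᵀ.

Sanity check: (A − (4)·I) v_1 = (0, 0, 0)ᵀ = 0. ✓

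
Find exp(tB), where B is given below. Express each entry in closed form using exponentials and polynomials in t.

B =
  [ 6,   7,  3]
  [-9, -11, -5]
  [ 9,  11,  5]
e^{tB} =
  [6*t + 1, -t^2 + 7*t, -t^2 + 3*t]
  [-9*t, 3*t^2/2 - 11*t + 1, 3*t^2/2 - 5*t]
  [9*t, -3*t^2/2 + 11*t, -3*t^2/2 + 5*t + 1]

Strategy: write B = P · J · P⁻¹ where J is a Jordan canonical form, so e^{tB} = P · e^{tJ} · P⁻¹, and e^{tJ} can be computed block-by-block.

B has Jordan form
J =
  [0, 1, 0]
  [0, 0, 1]
  [0, 0, 0]
(up to reordering of blocks).

Per-block formulas:
  For a 3×3 Jordan block J_3(0): exp(t · J_3(0)) = e^(0t)·(I + t·N + (t^2/2)·N^2), where N is the 3×3 nilpotent shift.

After assembling e^{tJ} and conjugating by P, we get:

e^{tB} =
  [6*t + 1, -t^2 + 7*t, -t^2 + 3*t]
  [-9*t, 3*t^2/2 - 11*t + 1, 3*t^2/2 - 5*t]
  [9*t, -3*t^2/2 + 11*t, -3*t^2/2 + 5*t + 1]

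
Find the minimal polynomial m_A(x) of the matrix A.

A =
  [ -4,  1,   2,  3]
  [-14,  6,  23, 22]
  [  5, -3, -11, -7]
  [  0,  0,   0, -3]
x^3 + 9*x^2 + 27*x + 27

The characteristic polynomial is χ_A(x) = (x + 3)^4, so the eigenvalues are known. The minimal polynomial is
  m_A(x) = Π_λ (x − λ)^{k_λ}
where k_λ is the size of the *largest* Jordan block for λ (equivalently, the smallest k with (A − λI)^k v = 0 for every generalised eigenvector v of λ).

  λ = -3: largest Jordan block has size 3, contributing (x + 3)^3

So m_A(x) = (x + 3)^3 = x^3 + 9*x^2 + 27*x + 27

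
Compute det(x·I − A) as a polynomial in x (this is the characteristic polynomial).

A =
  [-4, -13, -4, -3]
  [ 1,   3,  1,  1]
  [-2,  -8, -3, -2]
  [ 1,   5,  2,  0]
x^4 + 4*x^3 + 6*x^2 + 4*x + 1

Expanding det(x·I − A) (e.g. by cofactor expansion or by noting that A is similar to its Jordan form J, which has the same characteristic polynomial as A) gives
  χ_A(x) = x^4 + 4*x^3 + 6*x^2 + 4*x + 1
which factors as (x + 1)^4. The eigenvalues (with algebraic multiplicities) are λ = -1 with multiplicity 4.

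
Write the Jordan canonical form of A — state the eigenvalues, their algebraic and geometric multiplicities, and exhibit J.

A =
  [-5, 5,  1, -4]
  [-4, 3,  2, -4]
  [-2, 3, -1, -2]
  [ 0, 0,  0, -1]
J_3(-1) ⊕ J_1(-1)

The characteristic polynomial is
  det(x·I − A) = x^4 + 4*x^3 + 6*x^2 + 4*x + 1 = (x + 1)^4

Eigenvalues and multiplicities (the geometric multiplicity of λ is n − rank(A − λI), which equals the number of Jordan blocks for λ):
  λ = -1: algebraic multiplicity = 4, geometric multiplicity = 2

Determining the block sizes for each eigenvalue:
  λ = -1: with am = 4 and gm = 2, the partition is not yet determined (e.g. several partitions of 4 into 2 parts exist). Let N = A − (-1)·I. Computing rank(N^1) = 2, rank(N^2) = 1, rank(N^3) = 0; the number of blocks of size ≥ j is rank(N^{j−1}) − rank(N^j), giving [2, 1, 1]. So we have 1 block(s) of size 3, 1 block(s) of size 1 → block sizes [3, 1]

Assembling the blocks gives a Jordan form
J =
  [-1,  1,  0,  0]
  [ 0, -1,  1,  0]
  [ 0,  0, -1,  0]
  [ 0,  0,  0, -1]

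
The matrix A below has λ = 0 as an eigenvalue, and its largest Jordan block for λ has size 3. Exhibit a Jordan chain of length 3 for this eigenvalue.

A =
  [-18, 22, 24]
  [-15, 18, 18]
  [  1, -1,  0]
A Jordan chain for λ = 0 of length 3:
v_1 = (18, 18, -3)ᵀ
v_2 = (-18, -15, 1)ᵀ
v_3 = (1, 0, 0)ᵀ

Let N = A − (0)·I. We want v_3 with N^3 v_3 = 0 but N^2 v_3 ≠ 0; then v_{j-1} := N · v_j for j = 3, …, 2.

Pick v_3 = (1, 0, 0)ᵀ.
Then v_2 = N · v_3 = (-18, -15, 1)ᵀ.
Then v_1 = N · v_2 = (18, 18, -3)ᵀ.

Sanity check: (A − (0)·I) v_1 = (0, 0, 0)ᵀ = 0. ✓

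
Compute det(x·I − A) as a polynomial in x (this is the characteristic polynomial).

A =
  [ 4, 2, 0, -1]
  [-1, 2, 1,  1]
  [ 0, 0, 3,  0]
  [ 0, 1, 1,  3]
x^4 - 12*x^3 + 54*x^2 - 108*x + 81

Expanding det(x·I − A) (e.g. by cofactor expansion or by noting that A is similar to its Jordan form J, which has the same characteristic polynomial as A) gives
  χ_A(x) = x^4 - 12*x^3 + 54*x^2 - 108*x + 81
which factors as (x - 3)^4. The eigenvalues (with algebraic multiplicities) are λ = 3 with multiplicity 4.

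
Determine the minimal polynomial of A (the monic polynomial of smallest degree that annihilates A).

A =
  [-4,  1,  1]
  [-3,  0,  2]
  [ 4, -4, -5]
x^3 + 9*x^2 + 27*x + 27

The characteristic polynomial is χ_A(x) = (x + 3)^3, so the eigenvalues are known. The minimal polynomial is
  m_A(x) = Π_λ (x − λ)^{k_λ}
where k_λ is the size of the *largest* Jordan block for λ (equivalently, the smallest k with (A − λI)^k v = 0 for every generalised eigenvector v of λ).

  λ = -3: largest Jordan block has size 3, contributing (x + 3)^3

So m_A(x) = (x + 3)^3 = x^3 + 9*x^2 + 27*x + 27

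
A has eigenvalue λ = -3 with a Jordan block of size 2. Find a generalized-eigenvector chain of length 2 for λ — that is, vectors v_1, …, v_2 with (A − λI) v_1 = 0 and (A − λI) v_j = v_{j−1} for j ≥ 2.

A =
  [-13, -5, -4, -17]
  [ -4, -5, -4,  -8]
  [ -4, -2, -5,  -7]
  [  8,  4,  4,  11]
A Jordan chain for λ = -3 of length 2:
v_1 = (-10, -4, -4, 8)ᵀ
v_2 = (1, 0, 0, 0)ᵀ

Let N = A − (-3)·I. We want v_2 with N^2 v_2 = 0 but N^1 v_2 ≠ 0; then v_{j-1} := N · v_j for j = 2, …, 2.

Pick v_2 = (1, 0, 0, 0)ᵀ.
Then v_1 = N · v_2 = (-10, -4, -4, 8)ᵀ.

Sanity check: (A − (-3)·I) v_1 = (0, 0, 0, 0)ᵀ = 0. ✓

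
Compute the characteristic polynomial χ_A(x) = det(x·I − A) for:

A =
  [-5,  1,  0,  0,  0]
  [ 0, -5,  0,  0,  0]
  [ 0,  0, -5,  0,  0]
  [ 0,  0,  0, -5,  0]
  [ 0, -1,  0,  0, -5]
x^5 + 25*x^4 + 250*x^3 + 1250*x^2 + 3125*x + 3125

Expanding det(x·I − A) (e.g. by cofactor expansion or by noting that A is similar to its Jordan form J, which has the same characteristic polynomial as A) gives
  χ_A(x) = x^5 + 25*x^4 + 250*x^3 + 1250*x^2 + 3125*x + 3125
which factors as (x + 5)^5. The eigenvalues (with algebraic multiplicities) are λ = -5 with multiplicity 5.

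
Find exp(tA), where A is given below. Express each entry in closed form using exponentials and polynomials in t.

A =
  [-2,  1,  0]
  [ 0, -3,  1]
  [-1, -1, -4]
e^{tA} =
  [t^2*exp(-3*t)/2 + t*exp(-3*t) + exp(-3*t), t^2*exp(-3*t)/2 + t*exp(-3*t), t^2*exp(-3*t)/2]
  [-t^2*exp(-3*t)/2, -t^2*exp(-3*t)/2 + exp(-3*t), -t^2*exp(-3*t)/2 + t*exp(-3*t)]
  [-t*exp(-3*t), -t*exp(-3*t), -t*exp(-3*t) + exp(-3*t)]

Strategy: write A = P · J · P⁻¹ where J is a Jordan canonical form, so e^{tA} = P · e^{tJ} · P⁻¹, and e^{tJ} can be computed block-by-block.

A has Jordan form
J =
  [-3,  1,  0]
  [ 0, -3,  1]
  [ 0,  0, -3]
(up to reordering of blocks).

Per-block formulas:
  For a 3×3 Jordan block J_3(-3): exp(t · J_3(-3)) = e^(-3t)·(I + t·N + (t^2/2)·N^2), where N is the 3×3 nilpotent shift.

After assembling e^{tJ} and conjugating by P, we get:

e^{tA} =
  [t^2*exp(-3*t)/2 + t*exp(-3*t) + exp(-3*t), t^2*exp(-3*t)/2 + t*exp(-3*t), t^2*exp(-3*t)/2]
  [-t^2*exp(-3*t)/2, -t^2*exp(-3*t)/2 + exp(-3*t), -t^2*exp(-3*t)/2 + t*exp(-3*t)]
  [-t*exp(-3*t), -t*exp(-3*t), -t*exp(-3*t) + exp(-3*t)]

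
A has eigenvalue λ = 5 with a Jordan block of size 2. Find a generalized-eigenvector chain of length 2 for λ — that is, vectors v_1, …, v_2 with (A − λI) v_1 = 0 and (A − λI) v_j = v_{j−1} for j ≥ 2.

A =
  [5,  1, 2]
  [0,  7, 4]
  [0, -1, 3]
A Jordan chain for λ = 5 of length 2:
v_1 = (1, 2, -1)ᵀ
v_2 = (0, 1, 0)ᵀ

Let N = A − (5)·I. We want v_2 with N^2 v_2 = 0 but N^1 v_2 ≠ 0; then v_{j-1} := N · v_j for j = 2, …, 2.

Pick v_2 = (0, 1, 0)ᵀ.
Then v_1 = N · v_2 = (1, 2, -1)ᵀ.

Sanity check: (A − (5)·I) v_1 = (0, 0, 0)ᵀ = 0. ✓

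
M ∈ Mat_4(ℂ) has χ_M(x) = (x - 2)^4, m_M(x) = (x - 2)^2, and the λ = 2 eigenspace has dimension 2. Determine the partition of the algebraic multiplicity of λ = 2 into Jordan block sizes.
Block sizes for λ = 2: [2, 2]

Step 1 — from the characteristic polynomial, algebraic multiplicity of λ = 2 is 4. From dim ker(M − (2)·I) = 2, there are exactly 2 Jordan blocks for λ = 2.
Step 2 — from the minimal polynomial, the factor (x − 2)^2 tells us the largest block for λ = 2 has size 2.
Step 3 — with total size 4, 2 blocks, and largest block 2, the block sizes (in nonincreasing order) are [2, 2].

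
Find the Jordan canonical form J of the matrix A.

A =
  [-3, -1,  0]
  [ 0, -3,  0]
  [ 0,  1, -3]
J_2(-3) ⊕ J_1(-3)

The characteristic polynomial is
  det(x·I − A) = x^3 + 9*x^2 + 27*x + 27 = (x + 3)^3

Eigenvalues and multiplicities (the geometric multiplicity of λ is n − rank(A − λI), which equals the number of Jordan blocks for λ):
  λ = -3: algebraic multiplicity = 3, geometric multiplicity = 2

Determining the block sizes for each eigenvalue:
  λ = -3: 2 blocks summing to 3 forces exactly one block of size 2 and the rest size 1 → block sizes [2, 1]

Assembling the blocks gives a Jordan form
J =
  [-3,  1,  0]
  [ 0, -3,  0]
  [ 0,  0, -3]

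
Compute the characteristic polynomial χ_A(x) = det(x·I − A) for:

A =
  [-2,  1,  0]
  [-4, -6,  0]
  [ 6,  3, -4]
x^3 + 12*x^2 + 48*x + 64

Expanding det(x·I − A) (e.g. by cofactor expansion or by noting that A is similar to its Jordan form J, which has the same characteristic polynomial as A) gives
  χ_A(x) = x^3 + 12*x^2 + 48*x + 64
which factors as (x + 4)^3. The eigenvalues (with algebraic multiplicities) are λ = -4 with multiplicity 3.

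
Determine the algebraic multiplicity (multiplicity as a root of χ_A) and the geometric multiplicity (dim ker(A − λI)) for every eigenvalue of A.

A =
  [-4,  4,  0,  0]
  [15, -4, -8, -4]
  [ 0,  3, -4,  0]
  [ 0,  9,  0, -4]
λ = -4: alg = 4, geom = 2

Step 1 — factor the characteristic polynomial to read off the algebraic multiplicities:
  χ_A(x) = (x + 4)^4

Step 2 — compute geometric multiplicities via the rank-nullity identity g(λ) = n − rank(A − λI):
  rank(A − (-4)·I) = 2, so dim ker(A − (-4)·I) = n − 2 = 2

Summary:
  λ = -4: algebraic multiplicity = 4, geometric multiplicity = 2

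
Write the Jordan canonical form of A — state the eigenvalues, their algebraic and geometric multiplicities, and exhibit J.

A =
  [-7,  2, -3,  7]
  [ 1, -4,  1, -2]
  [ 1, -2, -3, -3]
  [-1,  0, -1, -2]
J_3(-4) ⊕ J_1(-4)

The characteristic polynomial is
  det(x·I − A) = x^4 + 16*x^3 + 96*x^2 + 256*x + 256 = (x + 4)^4

Eigenvalues and multiplicities (the geometric multiplicity of λ is n − rank(A − λI), which equals the number of Jordan blocks for λ):
  λ = -4: algebraic multiplicity = 4, geometric multiplicity = 2

Determining the block sizes for each eigenvalue:
  λ = -4: with am = 4 and gm = 2, the partition is not yet determined (e.g. several partitions of 4 into 2 parts exist). Let N = A − (-4)·I. Computing rank(N^1) = 2, rank(N^2) = 1, rank(N^3) = 0; the number of blocks of size ≥ j is rank(N^{j−1}) − rank(N^j), giving [2, 1, 1]. So we have 1 block(s) of size 3, 1 block(s) of size 1 → block sizes [3, 1]

Assembling the blocks gives a Jordan form
J =
  [-4,  1,  0,  0]
  [ 0, -4,  1,  0]
  [ 0,  0, -4,  0]
  [ 0,  0,  0, -4]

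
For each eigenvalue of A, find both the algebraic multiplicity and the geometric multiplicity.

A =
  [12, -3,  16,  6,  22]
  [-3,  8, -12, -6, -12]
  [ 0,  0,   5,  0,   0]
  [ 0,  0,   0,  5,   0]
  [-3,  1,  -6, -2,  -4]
λ = 5: alg = 4, geom = 3; λ = 6: alg = 1, geom = 1

Step 1 — factor the characteristic polynomial to read off the algebraic multiplicities:
  χ_A(x) = (x - 6)*(x - 5)^4

Step 2 — compute geometric multiplicities via the rank-nullity identity g(λ) = n − rank(A − λI):
  rank(A − (5)·I) = 2, so dim ker(A − (5)·I) = n − 2 = 3
  rank(A − (6)·I) = 4, so dim ker(A − (6)·I) = n − 4 = 1

Summary:
  λ = 5: algebraic multiplicity = 4, geometric multiplicity = 3
  λ = 6: algebraic multiplicity = 1, geometric multiplicity = 1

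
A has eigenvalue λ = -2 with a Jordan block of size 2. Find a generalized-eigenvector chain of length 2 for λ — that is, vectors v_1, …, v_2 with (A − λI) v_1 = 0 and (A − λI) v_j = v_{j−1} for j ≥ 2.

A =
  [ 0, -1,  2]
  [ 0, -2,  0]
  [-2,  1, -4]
A Jordan chain for λ = -2 of length 2:
v_1 = (2, 0, -2)ᵀ
v_2 = (1, 0, 0)ᵀ

Let N = A − (-2)·I. We want v_2 with N^2 v_2 = 0 but N^1 v_2 ≠ 0; then v_{j-1} := N · v_j for j = 2, …, 2.

Pick v_2 = (1, 0, 0)ᵀ.
Then v_1 = N · v_2 = (2, 0, -2)ᵀ.

Sanity check: (A − (-2)·I) v_1 = (0, 0, 0)ᵀ = 0. ✓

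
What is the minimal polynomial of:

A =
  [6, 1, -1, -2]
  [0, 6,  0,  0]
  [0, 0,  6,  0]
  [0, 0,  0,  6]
x^2 - 12*x + 36

The characteristic polynomial is χ_A(x) = (x - 6)^4, so the eigenvalues are known. The minimal polynomial is
  m_A(x) = Π_λ (x − λ)^{k_λ}
where k_λ is the size of the *largest* Jordan block for λ (equivalently, the smallest k with (A − λI)^k v = 0 for every generalised eigenvector v of λ).

  λ = 6: largest Jordan block has size 2, contributing (x − 6)^2

So m_A(x) = (x - 6)^2 = x^2 - 12*x + 36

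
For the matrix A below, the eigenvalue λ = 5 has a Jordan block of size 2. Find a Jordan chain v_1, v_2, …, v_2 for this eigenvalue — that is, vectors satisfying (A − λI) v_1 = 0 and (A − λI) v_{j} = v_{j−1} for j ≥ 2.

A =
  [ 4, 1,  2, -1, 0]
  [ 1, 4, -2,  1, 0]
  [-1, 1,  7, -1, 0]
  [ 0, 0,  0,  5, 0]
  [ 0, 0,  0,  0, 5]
A Jordan chain for λ = 5 of length 2:
v_1 = (-1, 1, -1, 0, 0)ᵀ
v_2 = (1, 0, 0, 0, 0)ᵀ

Let N = A − (5)·I. We want v_2 with N^2 v_2 = 0 but N^1 v_2 ≠ 0; then v_{j-1} := N · v_j for j = 2, …, 2.

Pick v_2 = (1, 0, 0, 0, 0)ᵀ.
Then v_1 = N · v_2 = (-1, 1, -1, 0, 0)ᵀ.

Sanity check: (A − (5)·I) v_1 = (0, 0, 0, 0, 0)ᵀ = 0. ✓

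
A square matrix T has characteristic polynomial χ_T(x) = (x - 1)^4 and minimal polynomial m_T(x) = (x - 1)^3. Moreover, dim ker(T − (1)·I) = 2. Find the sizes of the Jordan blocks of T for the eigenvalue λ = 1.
Block sizes for λ = 1: [3, 1]

Step 1 — from the characteristic polynomial, algebraic multiplicity of λ = 1 is 4. From dim ker(T − (1)·I) = 2, there are exactly 2 Jordan blocks for λ = 1.
Step 2 — from the minimal polynomial, the factor (x − 1)^3 tells us the largest block for λ = 1 has size 3.
Step 3 — with total size 4, 2 blocks, and largest block 3, the block sizes (in nonincreasing order) are [3, 1].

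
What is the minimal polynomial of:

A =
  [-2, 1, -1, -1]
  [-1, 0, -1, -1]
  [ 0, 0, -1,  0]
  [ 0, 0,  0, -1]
x^2 + 2*x + 1

The characteristic polynomial is χ_A(x) = (x + 1)^4, so the eigenvalues are known. The minimal polynomial is
  m_A(x) = Π_λ (x − λ)^{k_λ}
where k_λ is the size of the *largest* Jordan block for λ (equivalently, the smallest k with (A − λI)^k v = 0 for every generalised eigenvector v of λ).

  λ = -1: largest Jordan block has size 2, contributing (x + 1)^2

So m_A(x) = (x + 1)^2 = x^2 + 2*x + 1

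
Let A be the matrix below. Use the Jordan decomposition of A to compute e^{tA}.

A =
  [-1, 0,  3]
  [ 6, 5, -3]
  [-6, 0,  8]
e^{tA} =
  [-exp(5*t) + 2*exp(2*t), 0, exp(5*t) - exp(2*t)]
  [2*exp(5*t) - 2*exp(2*t), exp(5*t), -exp(5*t) + exp(2*t)]
  [-2*exp(5*t) + 2*exp(2*t), 0, 2*exp(5*t) - exp(2*t)]

Strategy: write A = P · J · P⁻¹ where J is a Jordan canonical form, so e^{tA} = P · e^{tJ} · P⁻¹, and e^{tJ} can be computed block-by-block.

A has Jordan form
J =
  [2, 0, 0]
  [0, 5, 0]
  [0, 0, 5]
(up to reordering of blocks).

Per-block formulas:
  For a 1×1 block at λ = 5: exp(t · [5]) = [e^(5t)].
  For a 1×1 block at λ = 2: exp(t · [2]) = [e^(2t)].

After assembling e^{tJ} and conjugating by P, we get:

e^{tA} =
  [-exp(5*t) + 2*exp(2*t), 0, exp(5*t) - exp(2*t)]
  [2*exp(5*t) - 2*exp(2*t), exp(5*t), -exp(5*t) + exp(2*t)]
  [-2*exp(5*t) + 2*exp(2*t), 0, 2*exp(5*t) - exp(2*t)]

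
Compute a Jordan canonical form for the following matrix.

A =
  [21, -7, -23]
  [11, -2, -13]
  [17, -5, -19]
J_3(0)

The characteristic polynomial is
  det(x·I − A) = x^3

Eigenvalues and multiplicities (the geometric multiplicity of λ is n − rank(A − λI), which equals the number of Jordan blocks for λ):
  λ = 0: algebraic multiplicity = 3, geometric multiplicity = 1

Determining the block sizes for each eigenvalue:
  λ = 0: one block (gm = 1), so the single block has size am = 3 → block sizes [3]

Assembling the blocks gives a Jordan form
J =
  [0, 1, 0]
  [0, 0, 1]
  [0, 0, 0]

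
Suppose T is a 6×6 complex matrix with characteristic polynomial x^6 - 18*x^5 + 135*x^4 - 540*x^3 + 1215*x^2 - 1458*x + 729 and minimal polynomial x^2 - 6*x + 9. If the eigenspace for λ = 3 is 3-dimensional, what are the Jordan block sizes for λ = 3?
Block sizes for λ = 3: [2, 2, 2]

Step 1 — from the characteristic polynomial, algebraic multiplicity of λ = 3 is 6. From dim ker(T − (3)·I) = 3, there are exactly 3 Jordan blocks for λ = 3.
Step 2 — from the minimal polynomial, the factor (x − 3)^2 tells us the largest block for λ = 3 has size 2.
Step 3 — with total size 6, 3 blocks, and largest block 2, the block sizes (in nonincreasing order) are [2, 2, 2].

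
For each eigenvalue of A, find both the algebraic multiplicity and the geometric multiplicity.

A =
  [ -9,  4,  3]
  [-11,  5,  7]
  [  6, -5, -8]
λ = -4: alg = 3, geom = 1

Step 1 — factor the characteristic polynomial to read off the algebraic multiplicities:
  χ_A(x) = (x + 4)^3

Step 2 — compute geometric multiplicities via the rank-nullity identity g(λ) = n − rank(A − λI):
  rank(A − (-4)·I) = 2, so dim ker(A − (-4)·I) = n − 2 = 1

Summary:
  λ = -4: algebraic multiplicity = 3, geometric multiplicity = 1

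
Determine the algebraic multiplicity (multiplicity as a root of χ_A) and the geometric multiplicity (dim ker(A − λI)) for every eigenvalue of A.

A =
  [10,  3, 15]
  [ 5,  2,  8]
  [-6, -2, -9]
λ = 1: alg = 3, geom = 1

Step 1 — factor the characteristic polynomial to read off the algebraic multiplicities:
  χ_A(x) = (x - 1)^3

Step 2 — compute geometric multiplicities via the rank-nullity identity g(λ) = n − rank(A − λI):
  rank(A − (1)·I) = 2, so dim ker(A − (1)·I) = n − 2 = 1

Summary:
  λ = 1: algebraic multiplicity = 3, geometric multiplicity = 1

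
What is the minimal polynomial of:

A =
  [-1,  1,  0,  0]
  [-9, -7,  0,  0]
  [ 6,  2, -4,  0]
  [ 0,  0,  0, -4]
x^2 + 8*x + 16

The characteristic polynomial is χ_A(x) = (x + 4)^4, so the eigenvalues are known. The minimal polynomial is
  m_A(x) = Π_λ (x − λ)^{k_λ}
where k_λ is the size of the *largest* Jordan block for λ (equivalently, the smallest k with (A − λI)^k v = 0 for every generalised eigenvector v of λ).

  λ = -4: largest Jordan block has size 2, contributing (x + 4)^2

So m_A(x) = (x + 4)^2 = x^2 + 8*x + 16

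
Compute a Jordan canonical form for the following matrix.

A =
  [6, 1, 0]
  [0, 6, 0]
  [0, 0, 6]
J_2(6) ⊕ J_1(6)

The characteristic polynomial is
  det(x·I − A) = x^3 - 18*x^2 + 108*x - 216 = (x - 6)^3

Eigenvalues and multiplicities (the geometric multiplicity of λ is n − rank(A − λI), which equals the number of Jordan blocks for λ):
  λ = 6: algebraic multiplicity = 3, geometric multiplicity = 2

Determining the block sizes for each eigenvalue:
  λ = 6: 2 blocks summing to 3 forces exactly one block of size 2 and the rest size 1 → block sizes [2, 1]

Assembling the blocks gives a Jordan form
J =
  [6, 1, 0]
  [0, 6, 0]
  [0, 0, 6]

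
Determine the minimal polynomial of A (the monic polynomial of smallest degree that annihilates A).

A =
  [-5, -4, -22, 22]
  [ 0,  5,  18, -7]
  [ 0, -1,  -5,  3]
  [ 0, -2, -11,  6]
x^4 - x^3 - 18*x^2 + 52*x - 40

The characteristic polynomial is χ_A(x) = (x - 2)^3*(x + 5), so the eigenvalues are known. The minimal polynomial is
  m_A(x) = Π_λ (x − λ)^{k_λ}
where k_λ is the size of the *largest* Jordan block for λ (equivalently, the smallest k with (A − λI)^k v = 0 for every generalised eigenvector v of λ).

  λ = -5: largest Jordan block has size 1, contributing (x + 5)
  λ = 2: largest Jordan block has size 3, contributing (x − 2)^3

So m_A(x) = (x - 2)^3*(x + 5) = x^4 - x^3 - 18*x^2 + 52*x - 40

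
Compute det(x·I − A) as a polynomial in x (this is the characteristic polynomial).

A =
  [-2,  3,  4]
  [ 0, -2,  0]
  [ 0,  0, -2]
x^3 + 6*x^2 + 12*x + 8

Expanding det(x·I − A) (e.g. by cofactor expansion or by noting that A is similar to its Jordan form J, which has the same characteristic polynomial as A) gives
  χ_A(x) = x^3 + 6*x^2 + 12*x + 8
which factors as (x + 2)^3. The eigenvalues (with algebraic multiplicities) are λ = -2 with multiplicity 3.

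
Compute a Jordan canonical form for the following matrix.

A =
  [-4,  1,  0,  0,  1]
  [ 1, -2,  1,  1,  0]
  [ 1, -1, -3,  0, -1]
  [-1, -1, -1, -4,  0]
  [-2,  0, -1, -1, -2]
J_2(-3) ⊕ J_2(-3) ⊕ J_1(-3)

The characteristic polynomial is
  det(x·I − A) = x^5 + 15*x^4 + 90*x^3 + 270*x^2 + 405*x + 243 = (x + 3)^5

Eigenvalues and multiplicities (the geometric multiplicity of λ is n − rank(A − λI), which equals the number of Jordan blocks for λ):
  λ = -3: algebraic multiplicity = 5, geometric multiplicity = 3

Determining the block sizes for each eigenvalue:
  λ = -3: with am = 5 and gm = 3, the partition is not yet determined (e.g. several partitions of 5 into 3 parts exist). Let N = A − (-3)·I. Computing rank(N^1) = 2, rank(N^2) = 0; the number of blocks of size ≥ j is rank(N^{j−1}) − rank(N^j), giving [3, 2]. So we have 2 block(s) of size 2, 1 block(s) of size 1 → block sizes [2, 2, 1]

Assembling the blocks gives a Jordan form
J =
  [-3,  1,  0,  0,  0]
  [ 0, -3,  0,  0,  0]
  [ 0,  0, -3,  1,  0]
  [ 0,  0,  0, -3,  0]
  [ 0,  0,  0,  0, -3]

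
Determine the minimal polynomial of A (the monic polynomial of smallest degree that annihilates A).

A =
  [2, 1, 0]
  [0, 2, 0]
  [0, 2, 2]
x^2 - 4*x + 4

The characteristic polynomial is χ_A(x) = (x - 2)^3, so the eigenvalues are known. The minimal polynomial is
  m_A(x) = Π_λ (x − λ)^{k_λ}
where k_λ is the size of the *largest* Jordan block for λ (equivalently, the smallest k with (A − λI)^k v = 0 for every generalised eigenvector v of λ).

  λ = 2: largest Jordan block has size 2, contributing (x − 2)^2

So m_A(x) = (x - 2)^2 = x^2 - 4*x + 4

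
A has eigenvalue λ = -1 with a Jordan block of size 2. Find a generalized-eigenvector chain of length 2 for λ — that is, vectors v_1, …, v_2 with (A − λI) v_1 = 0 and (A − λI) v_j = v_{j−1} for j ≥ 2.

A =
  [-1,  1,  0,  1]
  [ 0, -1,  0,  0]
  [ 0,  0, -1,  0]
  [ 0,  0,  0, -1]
A Jordan chain for λ = -1 of length 2:
v_1 = (1, 0, 0, 0)ᵀ
v_2 = (0, 1, 0, 0)ᵀ

Let N = A − (-1)·I. We want v_2 with N^2 v_2 = 0 but N^1 v_2 ≠ 0; then v_{j-1} := N · v_j for j = 2, …, 2.

Pick v_2 = (0, 1, 0, 0)ᵀ.
Then v_1 = N · v_2 = (1, 0, 0, 0)ᵀ.

Sanity check: (A − (-1)·I) v_1 = (0, 0, 0, 0)ᵀ = 0. ✓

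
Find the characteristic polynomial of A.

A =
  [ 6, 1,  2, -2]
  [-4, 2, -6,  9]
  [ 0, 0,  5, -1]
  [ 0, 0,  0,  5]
x^4 - 18*x^3 + 121*x^2 - 360*x + 400

Expanding det(x·I − A) (e.g. by cofactor expansion or by noting that A is similar to its Jordan form J, which has the same characteristic polynomial as A) gives
  χ_A(x) = x^4 - 18*x^3 + 121*x^2 - 360*x + 400
which factors as (x - 5)^2*(x - 4)^2. The eigenvalues (with algebraic multiplicities) are λ = 4 with multiplicity 2, λ = 5 with multiplicity 2.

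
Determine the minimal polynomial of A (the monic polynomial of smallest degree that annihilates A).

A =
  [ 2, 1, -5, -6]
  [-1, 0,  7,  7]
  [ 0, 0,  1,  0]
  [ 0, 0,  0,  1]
x^3 - 3*x^2 + 3*x - 1

The characteristic polynomial is χ_A(x) = (x - 1)^4, so the eigenvalues are known. The minimal polynomial is
  m_A(x) = Π_λ (x − λ)^{k_λ}
where k_λ is the size of the *largest* Jordan block for λ (equivalently, the smallest k with (A − λI)^k v = 0 for every generalised eigenvector v of λ).

  λ = 1: largest Jordan block has size 3, contributing (x − 1)^3

So m_A(x) = (x - 1)^3 = x^3 - 3*x^2 + 3*x - 1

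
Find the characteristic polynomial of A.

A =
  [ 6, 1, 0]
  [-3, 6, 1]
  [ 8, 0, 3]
x^3 - 15*x^2 + 75*x - 125

Expanding det(x·I − A) (e.g. by cofactor expansion or by noting that A is similar to its Jordan form J, which has the same characteristic polynomial as A) gives
  χ_A(x) = x^3 - 15*x^2 + 75*x - 125
which factors as (x - 5)^3. The eigenvalues (with algebraic multiplicities) are λ = 5 with multiplicity 3.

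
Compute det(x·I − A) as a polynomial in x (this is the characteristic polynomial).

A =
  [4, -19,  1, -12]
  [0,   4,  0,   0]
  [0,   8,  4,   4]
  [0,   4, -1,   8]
x^4 - 20*x^3 + 148*x^2 - 480*x + 576

Expanding det(x·I − A) (e.g. by cofactor expansion or by noting that A is similar to its Jordan form J, which has the same characteristic polynomial as A) gives
  χ_A(x) = x^4 - 20*x^3 + 148*x^2 - 480*x + 576
which factors as (x - 6)^2*(x - 4)^2. The eigenvalues (with algebraic multiplicities) are λ = 4 with multiplicity 2, λ = 6 with multiplicity 2.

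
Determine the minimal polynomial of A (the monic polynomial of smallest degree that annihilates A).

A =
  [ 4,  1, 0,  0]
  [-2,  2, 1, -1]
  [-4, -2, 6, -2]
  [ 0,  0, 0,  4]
x^3 - 12*x^2 + 48*x - 64

The characteristic polynomial is χ_A(x) = (x - 4)^4, so the eigenvalues are known. The minimal polynomial is
  m_A(x) = Π_λ (x − λ)^{k_λ}
where k_λ is the size of the *largest* Jordan block for λ (equivalently, the smallest k with (A − λI)^k v = 0 for every generalised eigenvector v of λ).

  λ = 4: largest Jordan block has size 3, contributing (x − 4)^3

So m_A(x) = (x - 4)^3 = x^3 - 12*x^2 + 48*x - 64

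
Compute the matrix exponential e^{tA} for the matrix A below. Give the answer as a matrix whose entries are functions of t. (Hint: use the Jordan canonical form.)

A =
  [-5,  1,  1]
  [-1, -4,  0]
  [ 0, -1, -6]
e^{tA} =
  [-t^2*exp(-5*t)/2 + exp(-5*t), t*exp(-5*t), -t^2*exp(-5*t)/2 + t*exp(-5*t)]
  [-t^2*exp(-5*t)/2 - t*exp(-5*t), t*exp(-5*t) + exp(-5*t), -t^2*exp(-5*t)/2]
  [t^2*exp(-5*t)/2, -t*exp(-5*t), t^2*exp(-5*t)/2 - t*exp(-5*t) + exp(-5*t)]

Strategy: write A = P · J · P⁻¹ where J is a Jordan canonical form, so e^{tA} = P · e^{tJ} · P⁻¹, and e^{tJ} can be computed block-by-block.

A has Jordan form
J =
  [-5,  1,  0]
  [ 0, -5,  1]
  [ 0,  0, -5]
(up to reordering of blocks).

Per-block formulas:
  For a 3×3 Jordan block J_3(-5): exp(t · J_3(-5)) = e^(-5t)·(I + t·N + (t^2/2)·N^2), where N is the 3×3 nilpotent shift.

After assembling e^{tJ} and conjugating by P, we get:

e^{tA} =
  [-t^2*exp(-5*t)/2 + exp(-5*t), t*exp(-5*t), -t^2*exp(-5*t)/2 + t*exp(-5*t)]
  [-t^2*exp(-5*t)/2 - t*exp(-5*t), t*exp(-5*t) + exp(-5*t), -t^2*exp(-5*t)/2]
  [t^2*exp(-5*t)/2, -t*exp(-5*t), t^2*exp(-5*t)/2 - t*exp(-5*t) + exp(-5*t)]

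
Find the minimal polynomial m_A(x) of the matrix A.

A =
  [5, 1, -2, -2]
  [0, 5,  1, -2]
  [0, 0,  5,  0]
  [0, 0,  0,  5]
x^3 - 15*x^2 + 75*x - 125

The characteristic polynomial is χ_A(x) = (x - 5)^4, so the eigenvalues are known. The minimal polynomial is
  m_A(x) = Π_λ (x − λ)^{k_λ}
where k_λ is the size of the *largest* Jordan block for λ (equivalently, the smallest k with (A − λI)^k v = 0 for every generalised eigenvector v of λ).

  λ = 5: largest Jordan block has size 3, contributing (x − 5)^3

So m_A(x) = (x - 5)^3 = x^3 - 15*x^2 + 75*x - 125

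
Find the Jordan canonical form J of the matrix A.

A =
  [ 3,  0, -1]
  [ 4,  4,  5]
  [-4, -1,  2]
J_3(3)

The characteristic polynomial is
  det(x·I − A) = x^3 - 9*x^2 + 27*x - 27 = (x - 3)^3

Eigenvalues and multiplicities (the geometric multiplicity of λ is n − rank(A − λI), which equals the number of Jordan blocks for λ):
  λ = 3: algebraic multiplicity = 3, geometric multiplicity = 1

Determining the block sizes for each eigenvalue:
  λ = 3: one block (gm = 1), so the single block has size am = 3 → block sizes [3]

Assembling the blocks gives a Jordan form
J =
  [3, 1, 0]
  [0, 3, 1]
  [0, 0, 3]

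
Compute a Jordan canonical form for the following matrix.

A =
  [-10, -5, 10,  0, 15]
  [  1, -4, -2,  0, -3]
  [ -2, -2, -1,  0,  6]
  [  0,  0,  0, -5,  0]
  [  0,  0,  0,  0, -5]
J_2(-5) ⊕ J_1(-5) ⊕ J_1(-5) ⊕ J_1(-5)

The characteristic polynomial is
  det(x·I − A) = x^5 + 25*x^4 + 250*x^3 + 1250*x^2 + 3125*x + 3125 = (x + 5)^5

Eigenvalues and multiplicities (the geometric multiplicity of λ is n − rank(A − λI), which equals the number of Jordan blocks for λ):
  λ = -5: algebraic multiplicity = 5, geometric multiplicity = 4

Determining the block sizes for each eigenvalue:
  λ = -5: 4 blocks summing to 5 forces exactly one block of size 2 and the rest size 1 → block sizes [2, 1, 1, 1]

Assembling the blocks gives a Jordan form
J =
  [-5,  1,  0,  0,  0]
  [ 0, -5,  0,  0,  0]
  [ 0,  0, -5,  0,  0]
  [ 0,  0,  0, -5,  0]
  [ 0,  0,  0,  0, -5]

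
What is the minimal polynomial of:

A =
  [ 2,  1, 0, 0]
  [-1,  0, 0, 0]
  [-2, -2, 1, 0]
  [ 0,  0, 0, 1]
x^2 - 2*x + 1

The characteristic polynomial is χ_A(x) = (x - 1)^4, so the eigenvalues are known. The minimal polynomial is
  m_A(x) = Π_λ (x − λ)^{k_λ}
where k_λ is the size of the *largest* Jordan block for λ (equivalently, the smallest k with (A − λI)^k v = 0 for every generalised eigenvector v of λ).

  λ = 1: largest Jordan block has size 2, contributing (x − 1)^2

So m_A(x) = (x - 1)^2 = x^2 - 2*x + 1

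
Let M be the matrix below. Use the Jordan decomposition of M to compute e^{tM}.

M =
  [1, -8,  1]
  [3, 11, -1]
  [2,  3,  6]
e^{tM} =
  [3*t^2*exp(6*t)/2 - 5*t*exp(6*t) + exp(6*t), 3*t^2*exp(6*t)/2 - 8*t*exp(6*t), 3*t^2*exp(6*t)/2 + t*exp(6*t)]
  [-t^2*exp(6*t) + 3*t*exp(6*t), -t^2*exp(6*t) + 5*t*exp(6*t) + exp(6*t), -t^2*exp(6*t) - t*exp(6*t)]
  [-t^2*exp(6*t)/2 + 2*t*exp(6*t), -t^2*exp(6*t)/2 + 3*t*exp(6*t), -t^2*exp(6*t)/2 + exp(6*t)]

Strategy: write M = P · J · P⁻¹ where J is a Jordan canonical form, so e^{tM} = P · e^{tJ} · P⁻¹, and e^{tJ} can be computed block-by-block.

M has Jordan form
J =
  [6, 1, 0]
  [0, 6, 1]
  [0, 0, 6]
(up to reordering of blocks).

Per-block formulas:
  For a 3×3 Jordan block J_3(6): exp(t · J_3(6)) = e^(6t)·(I + t·N + (t^2/2)·N^2), where N is the 3×3 nilpotent shift.

After assembling e^{tJ} and conjugating by P, we get:

e^{tM} =
  [3*t^2*exp(6*t)/2 - 5*t*exp(6*t) + exp(6*t), 3*t^2*exp(6*t)/2 - 8*t*exp(6*t), 3*t^2*exp(6*t)/2 + t*exp(6*t)]
  [-t^2*exp(6*t) + 3*t*exp(6*t), -t^2*exp(6*t) + 5*t*exp(6*t) + exp(6*t), -t^2*exp(6*t) - t*exp(6*t)]
  [-t^2*exp(6*t)/2 + 2*t*exp(6*t), -t^2*exp(6*t)/2 + 3*t*exp(6*t), -t^2*exp(6*t)/2 + exp(6*t)]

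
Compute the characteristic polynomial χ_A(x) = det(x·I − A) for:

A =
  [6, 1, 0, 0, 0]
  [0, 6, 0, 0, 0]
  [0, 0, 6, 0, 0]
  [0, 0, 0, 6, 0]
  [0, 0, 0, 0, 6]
x^5 - 30*x^4 + 360*x^3 - 2160*x^2 + 6480*x - 7776

Expanding det(x·I − A) (e.g. by cofactor expansion or by noting that A is similar to its Jordan form J, which has the same characteristic polynomial as A) gives
  χ_A(x) = x^5 - 30*x^4 + 360*x^3 - 2160*x^2 + 6480*x - 7776
which factors as (x - 6)^5. The eigenvalues (with algebraic multiplicities) are λ = 6 with multiplicity 5.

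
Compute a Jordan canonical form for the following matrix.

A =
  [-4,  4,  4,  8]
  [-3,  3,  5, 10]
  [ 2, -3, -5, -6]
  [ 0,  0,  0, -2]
J_3(-2) ⊕ J_1(-2)

The characteristic polynomial is
  det(x·I − A) = x^4 + 8*x^3 + 24*x^2 + 32*x + 16 = (x + 2)^4

Eigenvalues and multiplicities (the geometric multiplicity of λ is n − rank(A − λI), which equals the number of Jordan blocks for λ):
  λ = -2: algebraic multiplicity = 4, geometric multiplicity = 2

Determining the block sizes for each eigenvalue:
  λ = -2: with am = 4 and gm = 2, the partition is not yet determined (e.g. several partitions of 4 into 2 parts exist). Let N = A − (-2)·I. Computing rank(N^1) = 2, rank(N^2) = 1, rank(N^3) = 0; the number of blocks of size ≥ j is rank(N^{j−1}) − rank(N^j), giving [2, 1, 1]. So we have 1 block(s) of size 3, 1 block(s) of size 1 → block sizes [3, 1]

Assembling the blocks gives a Jordan form
J =
  [-2,  1,  0,  0]
  [ 0, -2,  1,  0]
  [ 0,  0, -2,  0]
  [ 0,  0,  0, -2]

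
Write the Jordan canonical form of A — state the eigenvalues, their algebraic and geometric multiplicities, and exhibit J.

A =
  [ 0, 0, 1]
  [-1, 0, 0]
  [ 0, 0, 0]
J_3(0)

The characteristic polynomial is
  det(x·I − A) = x^3

Eigenvalues and multiplicities (the geometric multiplicity of λ is n − rank(A − λI), which equals the number of Jordan blocks for λ):
  λ = 0: algebraic multiplicity = 3, geometric multiplicity = 1

Determining the block sizes for each eigenvalue:
  λ = 0: one block (gm = 1), so the single block has size am = 3 → block sizes [3]

Assembling the blocks gives a Jordan form
J =
  [0, 1, 0]
  [0, 0, 1]
  [0, 0, 0]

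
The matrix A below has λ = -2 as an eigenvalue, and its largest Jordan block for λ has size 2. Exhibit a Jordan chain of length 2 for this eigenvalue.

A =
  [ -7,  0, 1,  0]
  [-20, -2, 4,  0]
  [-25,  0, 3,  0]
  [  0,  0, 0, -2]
A Jordan chain for λ = -2 of length 2:
v_1 = (-5, -20, -25, 0)ᵀ
v_2 = (1, 0, 0, 0)ᵀ

Let N = A − (-2)·I. We want v_2 with N^2 v_2 = 0 but N^1 v_2 ≠ 0; then v_{j-1} := N · v_j for j = 2, …, 2.

Pick v_2 = (1, 0, 0, 0)ᵀ.
Then v_1 = N · v_2 = (-5, -20, -25, 0)ᵀ.

Sanity check: (A − (-2)·I) v_1 = (0, 0, 0, 0)ᵀ = 0. ✓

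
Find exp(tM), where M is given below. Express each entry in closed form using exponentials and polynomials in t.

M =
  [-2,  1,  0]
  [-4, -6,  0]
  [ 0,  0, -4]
e^{tM} =
  [2*t*exp(-4*t) + exp(-4*t), t*exp(-4*t), 0]
  [-4*t*exp(-4*t), -2*t*exp(-4*t) + exp(-4*t), 0]
  [0, 0, exp(-4*t)]

Strategy: write M = P · J · P⁻¹ where J is a Jordan canonical form, so e^{tM} = P · e^{tJ} · P⁻¹, and e^{tJ} can be computed block-by-block.

M has Jordan form
J =
  [-4,  1,  0]
  [ 0, -4,  0]
  [ 0,  0, -4]
(up to reordering of blocks).

Per-block formulas:
  For a 1×1 block at λ = -4: exp(t · [-4]) = [e^(-4t)].
  For a 2×2 Jordan block J_2(-4): exp(t · J_2(-4)) = e^(-4t)·(I + t·N), where N is the 2×2 nilpotent shift.

After assembling e^{tJ} and conjugating by P, we get:

e^{tM} =
  [2*t*exp(-4*t) + exp(-4*t), t*exp(-4*t), 0]
  [-4*t*exp(-4*t), -2*t*exp(-4*t) + exp(-4*t), 0]
  [0, 0, exp(-4*t)]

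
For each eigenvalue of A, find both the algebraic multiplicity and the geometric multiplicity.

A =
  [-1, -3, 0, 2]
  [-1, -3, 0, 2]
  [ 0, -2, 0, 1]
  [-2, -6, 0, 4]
λ = 0: alg = 4, geom = 2

Step 1 — factor the characteristic polynomial to read off the algebraic multiplicities:
  χ_A(x) = x^4

Step 2 — compute geometric multiplicities via the rank-nullity identity g(λ) = n − rank(A − λI):
  rank(A − (0)·I) = 2, so dim ker(A − (0)·I) = n − 2 = 2

Summary:
  λ = 0: algebraic multiplicity = 4, geometric multiplicity = 2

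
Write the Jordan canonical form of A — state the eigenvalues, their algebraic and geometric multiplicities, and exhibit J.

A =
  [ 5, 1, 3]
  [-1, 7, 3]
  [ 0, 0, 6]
J_2(6) ⊕ J_1(6)

The characteristic polynomial is
  det(x·I − A) = x^3 - 18*x^2 + 108*x - 216 = (x - 6)^3

Eigenvalues and multiplicities (the geometric multiplicity of λ is n − rank(A − λI), which equals the number of Jordan blocks for λ):
  λ = 6: algebraic multiplicity = 3, geometric multiplicity = 2

Determining the block sizes for each eigenvalue:
  λ = 6: 2 blocks summing to 3 forces exactly one block of size 2 and the rest size 1 → block sizes [2, 1]

Assembling the blocks gives a Jordan form
J =
  [6, 1, 0]
  [0, 6, 0]
  [0, 0, 6]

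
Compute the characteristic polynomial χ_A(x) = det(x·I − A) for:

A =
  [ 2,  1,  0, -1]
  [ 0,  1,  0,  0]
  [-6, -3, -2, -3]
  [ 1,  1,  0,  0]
x^4 - x^3 - 3*x^2 + 5*x - 2

Expanding det(x·I − A) (e.g. by cofactor expansion or by noting that A is similar to its Jordan form J, which has the same characteristic polynomial as A) gives
  χ_A(x) = x^4 - x^3 - 3*x^2 + 5*x - 2
which factors as (x - 1)^3*(x + 2). The eigenvalues (with algebraic multiplicities) are λ = -2 with multiplicity 1, λ = 1 with multiplicity 3.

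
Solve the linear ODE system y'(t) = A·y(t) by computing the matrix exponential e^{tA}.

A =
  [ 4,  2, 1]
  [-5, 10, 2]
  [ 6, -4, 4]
e^{tA} =
  [-2*t*exp(6*t) + exp(6*t), 2*t*exp(6*t), t*exp(6*t)]
  [t^2*exp(6*t) - 5*t*exp(6*t), -t^2*exp(6*t) + 4*t*exp(6*t) + exp(6*t), -t^2*exp(6*t)/2 + 2*t*exp(6*t)]
  [-2*t^2*exp(6*t) + 6*t*exp(6*t), 2*t^2*exp(6*t) - 4*t*exp(6*t), t^2*exp(6*t) - 2*t*exp(6*t) + exp(6*t)]

Strategy: write A = P · J · P⁻¹ where J is a Jordan canonical form, so e^{tA} = P · e^{tJ} · P⁻¹, and e^{tJ} can be computed block-by-block.

A has Jordan form
J =
  [6, 1, 0]
  [0, 6, 1]
  [0, 0, 6]
(up to reordering of blocks).

Per-block formulas:
  For a 3×3 Jordan block J_3(6): exp(t · J_3(6)) = e^(6t)·(I + t·N + (t^2/2)·N^2), where N is the 3×3 nilpotent shift.

After assembling e^{tJ} and conjugating by P, we get:

e^{tA} =
  [-2*t*exp(6*t) + exp(6*t), 2*t*exp(6*t), t*exp(6*t)]
  [t^2*exp(6*t) - 5*t*exp(6*t), -t^2*exp(6*t) + 4*t*exp(6*t) + exp(6*t), -t^2*exp(6*t)/2 + 2*t*exp(6*t)]
  [-2*t^2*exp(6*t) + 6*t*exp(6*t), 2*t^2*exp(6*t) - 4*t*exp(6*t), t^2*exp(6*t) - 2*t*exp(6*t) + exp(6*t)]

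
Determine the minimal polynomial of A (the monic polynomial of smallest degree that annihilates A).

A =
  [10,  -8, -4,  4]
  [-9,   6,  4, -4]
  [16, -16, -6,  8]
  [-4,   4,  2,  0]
x^3 - 8*x^2 + 20*x - 16

The characteristic polynomial is χ_A(x) = (x - 4)*(x - 2)^3, so the eigenvalues are known. The minimal polynomial is
  m_A(x) = Π_λ (x − λ)^{k_λ}
where k_λ is the size of the *largest* Jordan block for λ (equivalently, the smallest k with (A − λI)^k v = 0 for every generalised eigenvector v of λ).

  λ = 2: largest Jordan block has size 2, contributing (x − 2)^2
  λ = 4: largest Jordan block has size 1, contributing (x − 4)

So m_A(x) = (x - 4)*(x - 2)^2 = x^3 - 8*x^2 + 20*x - 16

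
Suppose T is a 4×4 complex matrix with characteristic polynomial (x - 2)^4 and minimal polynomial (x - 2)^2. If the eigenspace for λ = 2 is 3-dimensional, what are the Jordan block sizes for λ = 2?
Block sizes for λ = 2: [2, 1, 1]

Step 1 — from the characteristic polynomial, algebraic multiplicity of λ = 2 is 4. From dim ker(T − (2)·I) = 3, there are exactly 3 Jordan blocks for λ = 2.
Step 2 — from the minimal polynomial, the factor (x − 2)^2 tells us the largest block for λ = 2 has size 2.
Step 3 — with total size 4, 3 blocks, and largest block 2, the block sizes (in nonincreasing order) are [2, 1, 1].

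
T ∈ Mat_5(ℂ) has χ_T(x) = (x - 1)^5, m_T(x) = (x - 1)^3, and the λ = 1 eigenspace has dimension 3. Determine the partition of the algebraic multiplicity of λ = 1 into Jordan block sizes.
Block sizes for λ = 1: [3, 1, 1]

Step 1 — from the characteristic polynomial, algebraic multiplicity of λ = 1 is 5. From dim ker(T − (1)·I) = 3, there are exactly 3 Jordan blocks for λ = 1.
Step 2 — from the minimal polynomial, the factor (x − 1)^3 tells us the largest block for λ = 1 has size 3.
Step 3 — with total size 5, 3 blocks, and largest block 3, the block sizes (in nonincreasing order) are [3, 1, 1].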